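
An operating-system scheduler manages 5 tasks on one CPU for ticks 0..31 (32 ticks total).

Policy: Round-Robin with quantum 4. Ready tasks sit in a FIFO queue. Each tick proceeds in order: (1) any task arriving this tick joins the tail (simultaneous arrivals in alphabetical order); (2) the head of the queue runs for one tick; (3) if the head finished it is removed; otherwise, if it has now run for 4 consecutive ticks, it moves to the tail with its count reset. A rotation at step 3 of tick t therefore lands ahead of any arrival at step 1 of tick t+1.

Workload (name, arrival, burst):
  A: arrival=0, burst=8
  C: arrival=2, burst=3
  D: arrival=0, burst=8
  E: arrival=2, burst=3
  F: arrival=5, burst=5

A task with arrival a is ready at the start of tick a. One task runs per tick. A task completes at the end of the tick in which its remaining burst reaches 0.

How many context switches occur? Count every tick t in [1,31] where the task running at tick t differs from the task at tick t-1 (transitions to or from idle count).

context switches = 8

t=0: queue=[A,D] q_used=0 → run A
t=1: queue=[A,D] q_used=1 → run A
t=2: queue=[A,D,C,E] q_used=2 → run A
t=3: queue=[A,D,C,E] q_used=3 → run A
t=4: queue=[D,C,E,A] q_used=0 → run D
t=5: queue=[D,C,E,A,F] q_used=1 → run D
t=6: queue=[D,C,E,A,F] q_used=2 → run D
t=7: queue=[D,C,E,A,F] q_used=3 → run D
t=8: queue=[C,E,A,F,D] q_used=0 → run C
t=9: queue=[C,E,A,F,D] q_used=1 → run C
t=10: queue=[C,E,A,F,D] q_used=2 → run C
t=11: queue=[E,A,F,D] q_used=0 → run E
t=12: queue=[E,A,F,D] q_used=1 → run E
t=13: queue=[E,A,F,D] q_used=2 → run E
t=14: queue=[A,F,D] q_used=0 → run A
t=15: queue=[A,F,D] q_used=1 → run A
t=16: queue=[A,F,D] q_used=2 → run A
t=17: queue=[A,F,D] q_used=3 → run A
t=18: queue=[F,D] q_used=0 → run F
t=19: queue=[F,D] q_used=1 → run F
t=20: queue=[F,D] q_used=2 → run F
t=21: queue=[F,D] q_used=3 → run F
t=22: queue=[D,F] q_used=0 → run D
t=23: queue=[D,F] q_used=1 → run D
t=24: queue=[D,F] q_used=2 → run D
t=25: queue=[D,F] q_used=3 → run D
t=26: queue=[F] q_used=0 → run F
t=27: (idle)
t=28: (idle)
t=29: (idle)
t=30: (idle)
t=31: (idle)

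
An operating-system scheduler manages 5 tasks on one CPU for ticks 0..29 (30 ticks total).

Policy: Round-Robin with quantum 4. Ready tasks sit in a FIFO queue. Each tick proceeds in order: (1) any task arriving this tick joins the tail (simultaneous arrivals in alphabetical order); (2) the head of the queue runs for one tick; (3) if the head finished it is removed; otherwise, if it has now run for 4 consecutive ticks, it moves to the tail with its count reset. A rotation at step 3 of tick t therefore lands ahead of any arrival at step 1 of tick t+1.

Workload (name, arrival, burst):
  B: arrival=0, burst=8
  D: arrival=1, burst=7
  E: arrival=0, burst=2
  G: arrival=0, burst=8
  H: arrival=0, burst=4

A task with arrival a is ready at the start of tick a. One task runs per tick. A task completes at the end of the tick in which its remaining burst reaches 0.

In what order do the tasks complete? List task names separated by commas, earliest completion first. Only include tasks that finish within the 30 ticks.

completion order = E, H, B, G, D

t=0: queue=[B,E,G,H] q_used=0 → run B
t=1: queue=[B,E,G,H,D] q_used=1 → run B
t=2: queue=[B,E,G,H,D] q_used=2 → run B
t=3: queue=[B,E,G,H,D] q_used=3 → run B
t=4: queue=[E,G,H,D,B] q_used=0 → run E
t=5: queue=[E,G,H,D,B] q_used=1 → run E
t=6: queue=[G,H,D,B] q_used=0 → run G
t=7: queue=[G,H,D,B] q_used=1 → run G
t=8: queue=[G,H,D,B] q_used=2 → run G
t=9: queue=[G,H,D,B] q_used=3 → run G
t=10: queue=[H,D,B,G] q_used=0 → run H
t=11: queue=[H,D,B,G] q_used=1 → run H
t=12: queue=[H,D,B,G] q_used=2 → run H
t=13: queue=[H,D,B,G] q_used=3 → run H
t=14: queue=[D,B,G] q_used=0 → run D
t=15: queue=[D,B,G] q_used=1 → run D
t=16: queue=[D,B,G] q_used=2 → run D
t=17: queue=[D,B,G] q_used=3 → run D
t=18: queue=[B,G,D] q_used=0 → run B
t=19: queue=[B,G,D] q_used=1 → run B
t=20: queue=[B,G,D] q_used=2 → run B
t=21: queue=[B,G,D] q_used=3 → run B
t=22: queue=[G,D] q_used=0 → run G
t=23: queue=[G,D] q_used=1 → run G
t=24: queue=[G,D] q_used=2 → run G
t=25: queue=[G,D] q_used=3 → run G
t=26: queue=[D] q_used=0 → run D
t=27: queue=[D] q_used=1 → run D
t=28: queue=[D] q_used=2 → run D
t=29: (idle)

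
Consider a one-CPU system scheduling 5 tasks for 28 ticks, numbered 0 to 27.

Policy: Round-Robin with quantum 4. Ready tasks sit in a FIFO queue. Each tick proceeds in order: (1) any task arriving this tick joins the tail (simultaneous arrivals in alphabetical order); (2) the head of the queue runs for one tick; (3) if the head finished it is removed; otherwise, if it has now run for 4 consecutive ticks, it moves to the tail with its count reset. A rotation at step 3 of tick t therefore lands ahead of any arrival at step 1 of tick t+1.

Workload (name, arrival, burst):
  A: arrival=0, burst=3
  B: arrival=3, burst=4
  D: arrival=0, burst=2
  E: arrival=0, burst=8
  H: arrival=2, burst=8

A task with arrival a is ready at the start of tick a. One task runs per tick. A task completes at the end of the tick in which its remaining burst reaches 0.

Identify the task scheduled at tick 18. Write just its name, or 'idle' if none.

running at tick 18 = E

t=0: queue=[A,D,E] q_used=0 → run A
t=1: queue=[A,D,E] q_used=1 → run A
t=2: queue=[A,D,E,H] q_used=2 → run A
t=3: queue=[D,E,H,B] q_used=0 → run D
t=4: queue=[D,E,H,B] q_used=1 → run D
t=5: queue=[E,H,B] q_used=0 → run E
t=6: queue=[E,H,B] q_used=1 → run E
t=7: queue=[E,H,B] q_used=2 → run E
t=8: queue=[E,H,B] q_used=3 → run E
t=9: queue=[H,B,E] q_used=0 → run H
t=10: queue=[H,B,E] q_used=1 → run H
t=11: queue=[H,B,E] q_used=2 → run H
t=12: queue=[H,B,E] q_used=3 → run H
t=13: queue=[B,E,H] q_used=0 → run B
t=14: queue=[B,E,H] q_used=1 → run B
t=15: queue=[B,E,H] q_used=2 → run B
t=16: queue=[B,E,H] q_used=3 → run B
t=17: queue=[E,H] q_used=0 → run E
t=18: queue=[E,H] q_used=1 → run E
t=19: queue=[E,H] q_used=2 → run E
t=20: queue=[E,H] q_used=3 → run E
t=21: queue=[H] q_used=0 → run H
t=22: queue=[H] q_used=1 → run H
t=23: queue=[H] q_used=2 → run H
t=24: queue=[H] q_used=3 → run H
t=25: (idle)
t=26: (idle)
t=27: (idle)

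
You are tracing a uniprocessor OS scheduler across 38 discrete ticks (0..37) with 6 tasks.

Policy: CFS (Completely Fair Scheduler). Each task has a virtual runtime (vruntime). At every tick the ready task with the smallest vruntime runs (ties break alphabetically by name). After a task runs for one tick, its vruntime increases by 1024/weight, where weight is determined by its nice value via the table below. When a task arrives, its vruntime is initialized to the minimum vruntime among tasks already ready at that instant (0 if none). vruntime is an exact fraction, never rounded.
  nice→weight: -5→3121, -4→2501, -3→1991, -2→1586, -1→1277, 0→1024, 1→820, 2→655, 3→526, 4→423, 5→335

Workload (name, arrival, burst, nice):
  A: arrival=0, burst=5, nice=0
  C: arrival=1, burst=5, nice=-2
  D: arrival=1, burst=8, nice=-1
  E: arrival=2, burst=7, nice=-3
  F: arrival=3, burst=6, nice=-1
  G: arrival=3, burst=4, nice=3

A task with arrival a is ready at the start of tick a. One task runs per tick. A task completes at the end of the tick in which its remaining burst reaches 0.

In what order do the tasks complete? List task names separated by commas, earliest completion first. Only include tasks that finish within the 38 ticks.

t=0: vr[A=0] → run A
t=1: vr[A=1 C=1 D=1] → run A
t=2: vr[A=2 C=1 D=1 E=1] → run C
t=3: vr[A=2 C=1305/793 D=1 E=1 F=1 G=1] → run D
t=4: vr[A=2 C=1305/793 D=2301/1277 E=1 F=1 G=1] → run E
t=5: vr[A=2 C=1305/793 D=2301/1277 E=3015/1991 F=1 G=1] → run F
t=6: vr[A=2 C=1305/793 D=2301/1277 E=3015/1991 F=2301/1277 G=1] → run G
t=7: vr[A=2 C=1305/793 D=2301/1277 E=3015/1991 F=2301/1277 G=775/263] → run E
t=8: vr[A=2 C=1305/793 D=2301/1277 E=4039/1991 F=2301/1277 G=775/263] → run C
t=9: vr[A=2 C=1817/793 D=2301/1277 E=4039/1991 F=2301/1277 G=775/263] → run D
t=10: vr[A=2 C=1817/793 D=3325/1277 E=4039/1991 F=2301/1277 G=775/263] → run F
t=11: vr[A=2 C=1817/793 D=3325/1277 E=4039/1991 F=3325/1277 G=775/263] → run A
t=12: vr[A=3 C=1817/793 D=3325/1277 E=4039/1991 F=3325/1277 G=775/263] → run E
t=13: vr[A=3 C=1817/793 D=3325/1277 E=5063/1991 F=3325/1277 G=775/263] → run C
t=14: vr[A=3 C=2329/793 D=3325/1277 E=5063/1991 F=3325/1277 G=775/263] → run E
t=15: vr[A=3 C=2329/793 D=3325/1277 E=6087/1991 F=3325/1277 G=775/263] → run D
t=16: vr[A=3 C=2329/793 D=4349/1277 E=6087/1991 F=3325/1277 G=775/263] → run F
t=17: vr[A=3 C=2329/793 D=4349/1277 E=6087/1991 F=4349/1277 G=775/263] → run C
t=18: vr[A=3 C=2841/793 D=4349/1277 E=6087/1991 F=4349/1277 G=775/263] → run G
t=19: vr[A=3 C=2841/793 D=4349/1277 E=6087/1991 F=4349/1277 G=1287/263] → run A
t=20: vr[A=4 C=2841/793 D=4349/1277 E=6087/1991 F=4349/1277 G=1287/263] → run E
t=21: vr[A=4 C=2841/793 D=4349/1277 E=7111/1991 F=4349/1277 G=1287/263] → run D
t=22: vr[A=4 C=2841/793 D=5373/1277 E=7111/1991 F=4349/1277 G=1287/263] → run F
t=23: vr[A=4 C=2841/793 D=5373/1277 E=7111/1991 F=5373/1277 G=1287/263] → run E
t=24: vr[A=4 C=2841/793 D=5373/1277 E=8135/1991 F=5373/1277 G=1287/263] → run C
t=25: vr[A=4 D=5373/1277 E=8135/1991 F=5373/1277 G=1287/263] → run A
t=26: vr[D=5373/1277 E=8135/1991 F=5373/1277 G=1287/263] → run E
t=27: vr[D=5373/1277 F=5373/1277 G=1287/263] → run D
t=28: vr[D=6397/1277 F=5373/1277 G=1287/263] → run F
t=29: vr[D=6397/1277 F=6397/1277 G=1287/263] → run G
t=30: vr[D=6397/1277 F=6397/1277 G=1799/263] → run D
t=31: vr[D=7421/1277 F=6397/1277 G=1799/263] → run F
t=32: vr[D=7421/1277 G=1799/263] → run D
t=33: vr[D=8445/1277 G=1799/263] → run D
t=34: vr[G=1799/263] → run G
t=35: (idle)
t=36: (idle)
t=37: (idle)

completion order = C, A, E, F, D, G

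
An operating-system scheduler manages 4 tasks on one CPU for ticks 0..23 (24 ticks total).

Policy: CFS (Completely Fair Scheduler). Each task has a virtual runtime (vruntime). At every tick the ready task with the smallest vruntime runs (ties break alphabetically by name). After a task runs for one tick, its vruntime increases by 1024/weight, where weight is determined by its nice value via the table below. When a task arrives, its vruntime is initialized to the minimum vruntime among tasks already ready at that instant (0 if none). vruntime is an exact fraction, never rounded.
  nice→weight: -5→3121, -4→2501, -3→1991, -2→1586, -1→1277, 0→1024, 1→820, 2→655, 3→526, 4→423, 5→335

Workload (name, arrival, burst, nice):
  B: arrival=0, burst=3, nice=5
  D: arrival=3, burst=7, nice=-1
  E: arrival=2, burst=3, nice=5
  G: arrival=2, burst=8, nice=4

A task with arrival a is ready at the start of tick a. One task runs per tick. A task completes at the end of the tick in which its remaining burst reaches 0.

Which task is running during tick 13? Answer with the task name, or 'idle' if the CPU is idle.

running at tick 13 = D

t=0: vr[B=0] → run B
t=1: vr[B=1024/335] → run B
t=2: vr[B=2048/335 E=2048/335 G=2048/335] → run B
t=3: vr[D=2048/335 E=2048/335 G=2048/335] → run D
t=4: vr[D=2958336/427795 E=2048/335 G=2048/335] → run E
t=5: vr[D=2958336/427795 E=3072/335 G=2048/335] → run G
t=6: vr[D=2958336/427795 E=3072/335 G=1209344/141705] → run D
t=7: vr[D=3301376/427795 E=3072/335 G=1209344/141705] → run D
t=8: vr[D=3644416/427795 E=3072/335 G=1209344/141705] → run D
t=9: vr[D=3987456/427795 E=3072/335 G=1209344/141705] → run G
t=10: vr[D=3987456/427795 E=3072/335 G=1552384/141705] → run E
t=11: vr[D=3987456/427795 E=4096/335 G=1552384/141705] → run D
t=12: vr[D=4330496/427795 E=4096/335 G=1552384/141705] → run D
t=13: vr[D=4673536/427795 E=4096/335 G=1552384/141705] → run D
t=14: vr[E=4096/335 G=1552384/141705] → run G
t=15: vr[E=4096/335 G=631808/47235] → run E
t=16: vr[G=631808/47235] → run G
t=17: vr[G=2238464/141705] → run G
t=18: vr[G=2581504/141705] → run G
t=19: vr[G=974848/47235] → run G
t=20: vr[G=3267584/141705] → run G
t=21: (idle)
t=22: (idle)
t=23: (idle)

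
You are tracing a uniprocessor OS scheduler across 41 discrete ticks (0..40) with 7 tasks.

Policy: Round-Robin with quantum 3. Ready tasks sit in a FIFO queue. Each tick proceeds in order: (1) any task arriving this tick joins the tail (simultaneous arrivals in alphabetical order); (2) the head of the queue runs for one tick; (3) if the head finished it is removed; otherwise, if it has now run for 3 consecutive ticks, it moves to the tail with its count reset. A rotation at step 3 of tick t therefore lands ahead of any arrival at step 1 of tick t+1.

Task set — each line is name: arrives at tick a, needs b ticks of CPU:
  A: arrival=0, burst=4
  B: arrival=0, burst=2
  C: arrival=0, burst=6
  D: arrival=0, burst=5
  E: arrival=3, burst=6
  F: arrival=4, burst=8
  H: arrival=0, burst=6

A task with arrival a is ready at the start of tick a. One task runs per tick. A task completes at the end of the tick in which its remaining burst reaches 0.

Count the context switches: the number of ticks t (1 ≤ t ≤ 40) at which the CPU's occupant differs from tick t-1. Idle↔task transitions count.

t=0: queue=[A,B,C,D,H] q_used=0 → run A
t=1: queue=[A,B,C,D,H] q_used=1 → run A
t=2: queue=[A,B,C,D,H] q_used=2 → run A
t=3: queue=[B,C,D,H,A,E] q_used=0 → run B
t=4: queue=[B,C,D,H,A,E,F] q_used=1 → run B
t=5: queue=[C,D,H,A,E,F] q_used=0 → run C
t=6: queue=[C,D,H,A,E,F] q_used=1 → run C
t=7: queue=[C,D,H,A,E,F] q_used=2 → run C
t=8: queue=[D,H,A,E,F,C] q_used=0 → run D
t=9: queue=[D,H,A,E,F,C] q_used=1 → run D
t=10: queue=[D,H,A,E,F,C] q_used=2 → run D
t=11: queue=[H,A,E,F,C,D] q_used=0 → run H
t=12: queue=[H,A,E,F,C,D] q_used=1 → run H
t=13: queue=[H,A,E,F,C,D] q_used=2 → run H
t=14: queue=[A,E,F,C,D,H] q_used=0 → run A
t=15: queue=[E,F,C,D,H] q_used=0 → run E
t=16: queue=[E,F,C,D,H] q_used=1 → run E
t=17: queue=[E,F,C,D,H] q_used=2 → run E
t=18: queue=[F,C,D,H,E] q_used=0 → run F
t=19: queue=[F,C,D,H,E] q_used=1 → run F
t=20: queue=[F,C,D,H,E] q_used=2 → run F
t=21: queue=[C,D,H,E,F] q_used=0 → run C
t=22: queue=[C,D,H,E,F] q_used=1 → run C
t=23: queue=[C,D,H,E,F] q_used=2 → run C
t=24: queue=[D,H,E,F] q_used=0 → run D
t=25: queue=[D,H,E,F] q_used=1 → run D
t=26: queue=[H,E,F] q_used=0 → run H
t=27: queue=[H,E,F] q_used=1 → run H
t=28: queue=[H,E,F] q_used=2 → run H
t=29: queue=[E,F] q_used=0 → run E
t=30: queue=[E,F] q_used=1 → run E
t=31: queue=[E,F] q_used=2 → run E
t=32: queue=[F] q_used=0 → run F
t=33: queue=[F] q_used=1 → run F
t=34: queue=[F] q_used=2 → run F
t=35: queue=[F] q_used=0 → run F
t=36: queue=[F] q_used=1 → run F
t=37: (idle)
t=38: (idle)
t=39: (idle)
t=40: (idle)

context switches = 13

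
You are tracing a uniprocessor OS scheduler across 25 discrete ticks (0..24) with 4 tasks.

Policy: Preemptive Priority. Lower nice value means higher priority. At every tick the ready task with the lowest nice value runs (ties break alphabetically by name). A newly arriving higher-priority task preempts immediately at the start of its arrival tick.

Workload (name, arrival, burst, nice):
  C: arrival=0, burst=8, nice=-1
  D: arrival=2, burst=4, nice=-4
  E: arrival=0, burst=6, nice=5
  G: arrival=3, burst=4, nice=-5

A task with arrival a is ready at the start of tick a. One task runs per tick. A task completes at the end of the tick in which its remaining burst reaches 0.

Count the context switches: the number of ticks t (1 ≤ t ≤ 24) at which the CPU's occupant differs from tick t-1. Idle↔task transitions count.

t=0: ready={C,E} → run C
t=1: ready={C,E} → run C
t=2: ready={C,D,E} → run D
t=3: ready={C,D,E,G} → run G
t=4: ready={C,D,E,G} → run G
t=5: ready={C,D,E,G} → run G
t=6: ready={C,D,E,G} → run G
t=7: ready={C,D,E} → run D
t=8: ready={C,D,E} → run D
t=9: ready={C,D,E} → run D
t=10: ready={C,E} → run C
t=11: ready={C,E} → run C
t=12: ready={C,E} → run C
t=13: ready={C,E} → run C
t=14: ready={C,E} → run C
t=15: ready={C,E} → run C
t=16: ready={E} → run E
t=17: ready={E} → run E
t=18: ready={E} → run E
t=19: ready={E} → run E
t=20: ready={E} → run E
t=21: ready={E} → run E
t=22: (idle)
t=23: (idle)
t=24: (idle)

context switches = 6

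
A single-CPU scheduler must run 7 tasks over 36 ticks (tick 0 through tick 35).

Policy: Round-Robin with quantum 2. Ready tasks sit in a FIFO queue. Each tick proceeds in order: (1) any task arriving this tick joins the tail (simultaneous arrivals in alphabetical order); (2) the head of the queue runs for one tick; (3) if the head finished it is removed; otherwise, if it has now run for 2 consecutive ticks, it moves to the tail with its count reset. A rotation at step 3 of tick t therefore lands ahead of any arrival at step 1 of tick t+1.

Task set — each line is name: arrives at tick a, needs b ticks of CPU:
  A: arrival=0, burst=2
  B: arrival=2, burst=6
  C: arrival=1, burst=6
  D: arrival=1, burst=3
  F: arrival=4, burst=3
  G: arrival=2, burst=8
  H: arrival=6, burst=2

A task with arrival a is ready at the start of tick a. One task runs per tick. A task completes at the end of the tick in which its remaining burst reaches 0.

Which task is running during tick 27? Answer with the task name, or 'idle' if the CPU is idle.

t=0: queue=[A] q_used=0 → run A
t=1: queue=[A,C,D] q_used=1 → run A
t=2: queue=[C,D,B,G] q_used=0 → run C
t=3: queue=[C,D,B,G] q_used=1 → run C
t=4: queue=[D,B,G,C,F] q_used=0 → run D
t=5: queue=[D,B,G,C,F] q_used=1 → run D
t=6: queue=[B,G,C,F,D,H] q_used=0 → run B
t=7: queue=[B,G,C,F,D,H] q_used=1 → run B
t=8: queue=[G,C,F,D,H,B] q_used=0 → run G
t=9: queue=[G,C,F,D,H,B] q_used=1 → run G
t=10: queue=[C,F,D,H,B,G] q_used=0 → run C
t=11: queue=[C,F,D,H,B,G] q_used=1 → run C
t=12: queue=[F,D,H,B,G,C] q_used=0 → run F
t=13: queue=[F,D,H,B,G,C] q_used=1 → run F
t=14: queue=[D,H,B,G,C,F] q_used=0 → run D
t=15: queue=[H,B,G,C,F] q_used=0 → run H
t=16: queue=[H,B,G,C,F] q_used=1 → run H
t=17: queue=[B,G,C,F] q_used=0 → run B
t=18: queue=[B,G,C,F] q_used=1 → run B
t=19: queue=[G,C,F,B] q_used=0 → run G
t=20: queue=[G,C,F,B] q_used=1 → run G
t=21: queue=[C,F,B,G] q_used=0 → run C
t=22: queue=[C,F,B,G] q_used=1 → run C
t=23: queue=[F,B,G] q_used=0 → run F
t=24: queue=[B,G] q_used=0 → run B
t=25: queue=[B,G] q_used=1 → run B
t=26: queue=[G] q_used=0 → run G
t=27: queue=[G] q_used=1 → run G
t=28: queue=[G] q_used=0 → run G
t=29: queue=[G] q_used=1 → run G
t=30: (idle)
t=31: (idle)
t=32: (idle)
t=33: (idle)
t=34: (idle)
t=35: (idle)

running at tick 27 = G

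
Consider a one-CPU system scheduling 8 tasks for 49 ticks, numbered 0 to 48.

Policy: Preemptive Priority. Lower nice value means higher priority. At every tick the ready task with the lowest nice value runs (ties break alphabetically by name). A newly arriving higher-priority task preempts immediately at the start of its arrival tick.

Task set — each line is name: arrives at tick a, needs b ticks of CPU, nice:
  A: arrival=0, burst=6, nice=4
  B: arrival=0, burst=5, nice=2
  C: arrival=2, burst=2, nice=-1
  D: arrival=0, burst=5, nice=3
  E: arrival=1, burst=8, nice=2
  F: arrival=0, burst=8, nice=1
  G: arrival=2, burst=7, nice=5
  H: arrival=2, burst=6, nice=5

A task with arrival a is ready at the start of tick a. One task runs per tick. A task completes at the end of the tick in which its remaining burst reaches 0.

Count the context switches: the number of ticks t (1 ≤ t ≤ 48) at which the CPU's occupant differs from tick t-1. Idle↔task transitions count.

t=0: ready={A,B,D,F} → run F
t=1: ready={A,B,D,E,F} → run F
t=2: ready={A,B,C,D,E,F,G,H} → run C
t=3: ready={A,B,C,D,E,F,G,H} → run C
t=4: ready={A,B,D,E,F,G,H} → run F
t=5: ready={A,B,D,E,F,G,H} → run F
t=6: ready={A,B,D,E,F,G,H} → run F
t=7: ready={A,B,D,E,F,G,H} → run F
t=8: ready={A,B,D,E,F,G,H} → run F
t=9: ready={A,B,D,E,F,G,H} → run F
t=10: ready={A,B,D,E,G,H} → run B
t=11: ready={A,B,D,E,G,H} → run B
t=12: ready={A,B,D,E,G,H} → run B
t=13: ready={A,B,D,E,G,H} → run B
t=14: ready={A,B,D,E,G,H} → run B
t=15: ready={A,D,E,G,H} → run E
t=16: ready={A,D,E,G,H} → run E
t=17: ready={A,D,E,G,H} → run E
t=18: ready={A,D,E,G,H} → run E
t=19: ready={A,D,E,G,H} → run E
t=20: ready={A,D,E,G,H} → run E
t=21: ready={A,D,E,G,H} → run E
t=22: ready={A,D,E,G,H} → run E
t=23: ready={A,D,G,H} → run D
t=24: ready={A,D,G,H} → run D
t=25: ready={A,D,G,H} → run D
t=26: ready={A,D,G,H} → run D
t=27: ready={A,D,G,H} → run D
t=28: ready={A,G,H} → run A
t=29: ready={A,G,H} → run A
t=30: ready={A,G,H} → run A
t=31: ready={A,G,H} → run A
t=32: ready={A,G,H} → run A
t=33: ready={A,G,H} → run A
t=34: ready={G,H} → run G
t=35: ready={G,H} → run G
t=36: ready={G,H} → run G
t=37: ready={G,H} → run G
t=38: ready={G,H} → run G
t=39: ready={G,H} → run G
t=40: ready={G,H} → run G
t=41: ready={H} → run H
t=42: ready={H} → run H
t=43: ready={H} → run H
t=44: ready={H} → run H
t=45: ready={H} → run H
t=46: ready={H} → run H
t=47: (idle)
t=48: (idle)

context switches = 9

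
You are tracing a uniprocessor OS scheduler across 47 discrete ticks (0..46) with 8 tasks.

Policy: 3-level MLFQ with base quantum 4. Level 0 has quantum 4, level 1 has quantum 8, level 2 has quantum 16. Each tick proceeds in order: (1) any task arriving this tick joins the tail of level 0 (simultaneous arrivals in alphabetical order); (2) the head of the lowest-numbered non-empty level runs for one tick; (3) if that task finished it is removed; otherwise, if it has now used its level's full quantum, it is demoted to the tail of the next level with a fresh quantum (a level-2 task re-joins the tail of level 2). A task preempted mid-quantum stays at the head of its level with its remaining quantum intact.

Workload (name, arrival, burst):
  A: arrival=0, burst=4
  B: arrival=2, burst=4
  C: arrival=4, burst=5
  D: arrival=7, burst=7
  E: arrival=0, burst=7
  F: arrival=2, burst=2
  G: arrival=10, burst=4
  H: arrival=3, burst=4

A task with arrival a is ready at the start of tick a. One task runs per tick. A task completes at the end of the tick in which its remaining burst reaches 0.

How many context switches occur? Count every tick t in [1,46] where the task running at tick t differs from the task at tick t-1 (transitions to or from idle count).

t=0: L0/L1/L2 = AE/-/- → run A
t=1: L0/L1/L2 = AE/-/- → run A
t=2: L0/L1/L2 = AEBF/-/- → run A
t=3: L0/L1/L2 = AEBFH/-/- → run A
t=4: L0/L1/L2 = EBFHC/-/- → run E
t=5: L0/L1/L2 = EBFHC/-/- → run E
t=6: L0/L1/L2 = EBFHC/-/- → run E
t=7: L0/L1/L2 = EBFHCD/-/- → run E
t=8: L0/L1/L2 = BFHCD/E/- → run B
t=9: L0/L1/L2 = BFHCD/E/- → run B
t=10: L0/L1/L2 = BFHCDG/E/- → run B
t=11: L0/L1/L2 = BFHCDG/E/- → run B
t=12: L0/L1/L2 = FHCDG/E/- → run F
t=13: L0/L1/L2 = FHCDG/E/- → run F
t=14: L0/L1/L2 = HCDG/E/- → run H
t=15: L0/L1/L2 = HCDG/E/- → run H
t=16: L0/L1/L2 = HCDG/E/- → run H
t=17: L0/L1/L2 = HCDG/E/- → run H
t=18: L0/L1/L2 = CDG/E/- → run C
t=19: L0/L1/L2 = CDG/E/- → run C
t=20: L0/L1/L2 = CDG/E/- → run C
t=21: L0/L1/L2 = CDG/E/- → run C
t=22: L0/L1/L2 = DG/EC/- → run D
t=23: L0/L1/L2 = DG/EC/- → run D
t=24: L0/L1/L2 = DG/EC/- → run D
t=25: L0/L1/L2 = DG/EC/- → run D
t=26: L0/L1/L2 = G/ECD/- → run G
t=27: L0/L1/L2 = G/ECD/- → run G
t=28: L0/L1/L2 = G/ECD/- → run G
t=29: L0/L1/L2 = G/ECD/- → run G
t=30: L0/L1/L2 = -/ECD/- → run E
t=31: L0/L1/L2 = -/ECD/- → run E
t=32: L0/L1/L2 = -/ECD/- → run E
t=33: L0/L1/L2 = -/CD/- → run C
t=34: L0/L1/L2 = -/D/- → run D
t=35: L0/L1/L2 = -/D/- → run D
t=36: L0/L1/L2 = -/D/- → run D
t=37: (idle)
t=38: (idle)
t=39: (idle)
t=40: (idle)
t=41: (idle)
t=42: (idle)
t=43: (idle)
t=44: (idle)
t=45: (idle)
t=46: (idle)

context switches = 11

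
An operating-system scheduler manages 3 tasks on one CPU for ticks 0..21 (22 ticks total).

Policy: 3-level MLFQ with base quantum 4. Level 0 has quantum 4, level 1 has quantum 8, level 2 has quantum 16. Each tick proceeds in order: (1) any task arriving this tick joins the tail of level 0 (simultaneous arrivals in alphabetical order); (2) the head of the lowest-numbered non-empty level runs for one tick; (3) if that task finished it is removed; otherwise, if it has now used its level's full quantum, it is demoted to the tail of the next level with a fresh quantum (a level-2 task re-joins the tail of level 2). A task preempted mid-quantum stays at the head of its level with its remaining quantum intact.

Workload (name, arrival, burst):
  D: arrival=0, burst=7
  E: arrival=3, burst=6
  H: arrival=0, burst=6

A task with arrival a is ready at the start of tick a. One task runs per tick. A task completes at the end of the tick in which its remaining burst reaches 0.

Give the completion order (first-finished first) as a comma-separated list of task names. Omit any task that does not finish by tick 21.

completion order = D, H, E

t=0: L0/L1/L2 = DH/-/- → run D
t=1: L0/L1/L2 = DH/-/- → run D
t=2: L0/L1/L2 = DH/-/- → run D
t=3: L0/L1/L2 = DHE/-/- → run D
t=4: L0/L1/L2 = HE/D/- → run H
t=5: L0/L1/L2 = HE/D/- → run H
t=6: L0/L1/L2 = HE/D/- → run H
t=7: L0/L1/L2 = HE/D/- → run H
t=8: L0/L1/L2 = E/DH/- → run E
t=9: L0/L1/L2 = E/DH/- → run E
t=10: L0/L1/L2 = E/DH/- → run E
t=11: L0/L1/L2 = E/DH/- → run E
t=12: L0/L1/L2 = -/DHE/- → run D
t=13: L0/L1/L2 = -/DHE/- → run D
t=14: L0/L1/L2 = -/DHE/- → run D
t=15: L0/L1/L2 = -/HE/- → run H
t=16: L0/L1/L2 = -/HE/- → run H
t=17: L0/L1/L2 = -/E/- → run E
t=18: L0/L1/L2 = -/E/- → run E
t=19: (idle)
t=20: (idle)
t=21: (idle)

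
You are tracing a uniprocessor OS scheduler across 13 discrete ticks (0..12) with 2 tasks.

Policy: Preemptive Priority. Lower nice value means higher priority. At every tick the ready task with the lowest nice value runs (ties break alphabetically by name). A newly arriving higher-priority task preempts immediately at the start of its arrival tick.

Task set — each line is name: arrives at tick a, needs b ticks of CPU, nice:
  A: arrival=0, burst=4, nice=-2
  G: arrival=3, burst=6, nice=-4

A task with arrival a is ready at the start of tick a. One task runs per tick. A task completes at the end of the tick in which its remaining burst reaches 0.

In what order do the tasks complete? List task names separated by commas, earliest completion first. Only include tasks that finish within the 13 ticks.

t=0: ready={A} → run A
t=1: ready={A} → run A
t=2: ready={A} → run A
t=3: ready={A,G} → run G
t=4: ready={A,G} → run G
t=5: ready={A,G} → run G
t=6: ready={A,G} → run G
t=7: ready={A,G} → run G
t=8: ready={A,G} → run G
t=9: ready={A} → run A
t=10: (idle)
t=11: (idle)
t=12: (idle)

completion order = G, A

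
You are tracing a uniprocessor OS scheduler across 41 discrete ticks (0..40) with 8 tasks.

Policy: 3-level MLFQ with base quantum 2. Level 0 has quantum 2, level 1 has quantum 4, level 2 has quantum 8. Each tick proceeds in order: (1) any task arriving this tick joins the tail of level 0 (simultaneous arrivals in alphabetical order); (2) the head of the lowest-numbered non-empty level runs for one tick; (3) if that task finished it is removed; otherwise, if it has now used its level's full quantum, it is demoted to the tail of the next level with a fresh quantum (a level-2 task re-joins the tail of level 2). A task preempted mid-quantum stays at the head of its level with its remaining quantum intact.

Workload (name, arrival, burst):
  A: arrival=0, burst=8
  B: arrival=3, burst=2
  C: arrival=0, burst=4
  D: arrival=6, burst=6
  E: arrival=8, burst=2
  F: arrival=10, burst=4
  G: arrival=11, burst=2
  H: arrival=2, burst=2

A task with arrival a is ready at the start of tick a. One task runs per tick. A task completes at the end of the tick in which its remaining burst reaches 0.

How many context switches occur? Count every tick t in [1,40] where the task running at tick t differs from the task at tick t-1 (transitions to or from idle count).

t=0: L0/L1/L2 = AC/-/- → run A
t=1: L0/L1/L2 = AC/-/- → run A
t=2: L0/L1/L2 = CH/A/- → run C
t=3: L0/L1/L2 = CHB/A/- → run C
t=4: L0/L1/L2 = HB/AC/- → run H
t=5: L0/L1/L2 = HB/AC/- → run H
t=6: L0/L1/L2 = BD/AC/- → run B
t=7: L0/L1/L2 = BD/AC/- → run B
t=8: L0/L1/L2 = DE/AC/- → run D
t=9: L0/L1/L2 = DE/AC/- → run D
t=10: L0/L1/L2 = EF/ACD/- → run E
t=11: L0/L1/L2 = EFG/ACD/- → run E
t=12: L0/L1/L2 = FG/ACD/- → run F
t=13: L0/L1/L2 = FG/ACD/- → run F
t=14: L0/L1/L2 = G/ACDF/- → run G
t=15: L0/L1/L2 = G/ACDF/- → run G
t=16: L0/L1/L2 = -/ACDF/- → run A
t=17: L0/L1/L2 = -/ACDF/- → run A
t=18: L0/L1/L2 = -/ACDF/- → run A
t=19: L0/L1/L2 = -/ACDF/- → run A
t=20: L0/L1/L2 = -/CDF/A → run C
t=21: L0/L1/L2 = -/CDF/A → run C
t=22: L0/L1/L2 = -/DF/A → run D
t=23: L0/L1/L2 = -/DF/A → run D
t=24: L0/L1/L2 = -/DF/A → run D
t=25: L0/L1/L2 = -/DF/A → run D
t=26: L0/L1/L2 = -/F/A → run F
t=27: L0/L1/L2 = -/F/A → run F
t=28: L0/L1/L2 = -/-/A → run A
t=29: L0/L1/L2 = -/-/A → run A
t=30: (idle)
t=31: (idle)
t=32: (idle)
t=33: (idle)
t=34: (idle)
t=35: (idle)
t=36: (idle)
t=37: (idle)
t=38: (idle)
t=39: (idle)
t=40: (idle)

context switches = 13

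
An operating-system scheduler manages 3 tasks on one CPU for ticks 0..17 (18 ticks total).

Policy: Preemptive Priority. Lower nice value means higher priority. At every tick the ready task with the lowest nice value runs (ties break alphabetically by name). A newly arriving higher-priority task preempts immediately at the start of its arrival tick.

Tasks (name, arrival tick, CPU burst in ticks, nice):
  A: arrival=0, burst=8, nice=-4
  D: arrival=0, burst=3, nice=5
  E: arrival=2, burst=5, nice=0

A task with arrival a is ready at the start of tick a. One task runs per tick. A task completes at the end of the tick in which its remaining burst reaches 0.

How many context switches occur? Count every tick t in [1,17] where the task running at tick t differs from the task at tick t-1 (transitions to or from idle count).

context switches = 3

t=0: ready={A,D} → run A
t=1: ready={A,D} → run A
t=2: ready={A,D,E} → run A
t=3: ready={A,D,E} → run A
t=4: ready={A,D,E} → run A
t=5: ready={A,D,E} → run A
t=6: ready={A,D,E} → run A
t=7: ready={A,D,E} → run A
t=8: ready={D,E} → run E
t=9: ready={D,E} → run E
t=10: ready={D,E} → run E
t=11: ready={D,E} → run E
t=12: ready={D,E} → run E
t=13: ready={D} → run D
t=14: ready={D} → run D
t=15: ready={D} → run D
t=16: (idle)
t=17: (idle)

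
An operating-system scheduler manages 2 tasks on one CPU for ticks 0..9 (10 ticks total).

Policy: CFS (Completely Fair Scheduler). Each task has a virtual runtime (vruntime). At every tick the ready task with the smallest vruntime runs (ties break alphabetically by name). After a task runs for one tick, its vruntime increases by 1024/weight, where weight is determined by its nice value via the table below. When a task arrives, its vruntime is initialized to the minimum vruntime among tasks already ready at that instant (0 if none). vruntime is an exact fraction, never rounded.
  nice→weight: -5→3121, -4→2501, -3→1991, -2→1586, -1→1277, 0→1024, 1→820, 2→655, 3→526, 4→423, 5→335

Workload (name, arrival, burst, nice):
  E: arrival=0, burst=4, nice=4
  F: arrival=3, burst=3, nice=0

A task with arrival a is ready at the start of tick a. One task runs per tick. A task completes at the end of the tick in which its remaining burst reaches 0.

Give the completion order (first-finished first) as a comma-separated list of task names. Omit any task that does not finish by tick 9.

completion order = E, F

t=0: vr[E=0] → run E
t=1: vr[E=1024/423] → run E
t=2: vr[E=2048/423] → run E
t=3: vr[E=1024/141 F=1024/141] → run E
t=4: vr[F=1024/141] → run F
t=5: vr[F=1165/141] → run F
t=6: vr[F=1306/141] → run F
t=7: (idle)
t=8: (idle)
t=9: (idle)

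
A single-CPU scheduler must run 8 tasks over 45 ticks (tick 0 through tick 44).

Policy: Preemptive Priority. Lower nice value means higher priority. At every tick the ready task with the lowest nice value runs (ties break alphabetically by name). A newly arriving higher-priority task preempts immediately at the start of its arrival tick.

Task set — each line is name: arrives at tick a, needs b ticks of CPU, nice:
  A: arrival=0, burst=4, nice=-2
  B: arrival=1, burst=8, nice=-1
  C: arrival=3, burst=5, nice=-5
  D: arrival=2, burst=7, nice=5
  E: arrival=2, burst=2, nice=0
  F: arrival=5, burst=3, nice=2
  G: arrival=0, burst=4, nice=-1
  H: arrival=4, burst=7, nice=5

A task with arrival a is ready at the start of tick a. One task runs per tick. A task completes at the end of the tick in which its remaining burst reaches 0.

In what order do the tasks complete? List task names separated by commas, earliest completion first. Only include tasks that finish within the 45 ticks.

completion order = C, A, B, G, E, F, D, H

t=0: ready={A,G} → run A
t=1: ready={A,B,G} → run A
t=2: ready={A,B,D,E,G} → run A
t=3: ready={A,B,C,D,E,G} → run C
t=4: ready={A,B,C,D,E,G,H} → run C
t=5: ready={A,B,C,D,E,F,G,H} → run C
t=6: ready={A,B,C,D,E,F,G,H} → run C
t=7: ready={A,B,C,D,E,F,G,H} → run C
t=8: ready={A,B,D,E,F,G,H} → run A
t=9: ready={B,D,E,F,G,H} → run B
t=10: ready={B,D,E,F,G,H} → run B
t=11: ready={B,D,E,F,G,H} → run B
t=12: ready={B,D,E,F,G,H} → run B
t=13: ready={B,D,E,F,G,H} → run B
t=14: ready={B,D,E,F,G,H} → run B
t=15: ready={B,D,E,F,G,H} → run B
t=16: ready={B,D,E,F,G,H} → run B
t=17: ready={D,E,F,G,H} → run G
t=18: ready={D,E,F,G,H} → run G
t=19: ready={D,E,F,G,H} → run G
t=20: ready={D,E,F,G,H} → run G
t=21: ready={D,E,F,H} → run E
t=22: ready={D,E,F,H} → run E
t=23: ready={D,F,H} → run F
t=24: ready={D,F,H} → run F
t=25: ready={D,F,H} → run F
t=26: ready={D,H} → run D
t=27: ready={D,H} → run D
t=28: ready={D,H} → run D
t=29: ready={D,H} → run D
t=30: ready={D,H} → run D
t=31: ready={D,H} → run D
t=32: ready={D,H} → run D
t=33: ready={H} → run H
t=34: ready={H} → run H
t=35: ready={H} → run H
t=36: ready={H} → run H
t=37: ready={H} → run H
t=38: ready={H} → run H
t=39: ready={H} → run H
t=40: (idle)
t=41: (idle)
t=42: (idle)
t=43: (idle)
t=44: (idle)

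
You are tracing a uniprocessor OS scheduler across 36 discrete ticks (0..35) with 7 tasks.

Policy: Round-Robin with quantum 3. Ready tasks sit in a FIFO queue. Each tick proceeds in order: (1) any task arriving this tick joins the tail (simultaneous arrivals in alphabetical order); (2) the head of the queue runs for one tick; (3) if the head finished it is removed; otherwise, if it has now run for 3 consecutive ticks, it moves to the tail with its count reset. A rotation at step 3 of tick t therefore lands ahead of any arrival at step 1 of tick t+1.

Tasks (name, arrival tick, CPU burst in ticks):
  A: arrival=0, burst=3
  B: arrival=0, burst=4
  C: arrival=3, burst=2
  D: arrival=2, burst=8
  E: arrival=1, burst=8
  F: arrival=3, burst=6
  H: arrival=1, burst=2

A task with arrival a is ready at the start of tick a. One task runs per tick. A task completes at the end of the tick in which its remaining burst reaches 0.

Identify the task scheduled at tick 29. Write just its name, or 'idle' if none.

t=0: queue=[A,B] q_used=0 → run A
t=1: queue=[A,B,E,H] q_used=1 → run A
t=2: queue=[A,B,E,H,D] q_used=2 → run A
t=3: queue=[B,E,H,D,C,F] q_used=0 → run B
t=4: queue=[B,E,H,D,C,F] q_used=1 → run B
t=5: queue=[B,E,H,D,C,F] q_used=2 → run B
t=6: queue=[E,H,D,C,F,B] q_used=0 → run E
t=7: queue=[E,H,D,C,F,B] q_used=1 → run E
t=8: queue=[E,H,D,C,F,B] q_used=2 → run E
t=9: queue=[H,D,C,F,B,E] q_used=0 → run H
t=10: queue=[H,D,C,F,B,E] q_used=1 → run H
t=11: queue=[D,C,F,B,E] q_used=0 → run D
t=12: queue=[D,C,F,B,E] q_used=1 → run D
t=13: queue=[D,C,F,B,E] q_used=2 → run D
t=14: queue=[C,F,B,E,D] q_used=0 → run C
t=15: queue=[C,F,B,E,D] q_used=1 → run C
t=16: queue=[F,B,E,D] q_used=0 → run F
t=17: queue=[F,B,E,D] q_used=1 → run F
t=18: queue=[F,B,E,D] q_used=2 → run F
t=19: queue=[B,E,D,F] q_used=0 → run B
t=20: queue=[E,D,F] q_used=0 → run E
t=21: queue=[E,D,F] q_used=1 → run E
t=22: queue=[E,D,F] q_used=2 → run E
t=23: queue=[D,F,E] q_used=0 → run D
t=24: queue=[D,F,E] q_used=1 → run D
t=25: queue=[D,F,E] q_used=2 → run D
t=26: queue=[F,E,D] q_used=0 → run F
t=27: queue=[F,E,D] q_used=1 → run F
t=28: queue=[F,E,D] q_used=2 → run F
t=29: queue=[E,D] q_used=0 → run E
t=30: queue=[E,D] q_used=1 → run E
t=31: queue=[D] q_used=0 → run D
t=32: queue=[D] q_used=1 → run D
t=33: (idle)
t=34: (idle)
t=35: (idle)

running at tick 29 = E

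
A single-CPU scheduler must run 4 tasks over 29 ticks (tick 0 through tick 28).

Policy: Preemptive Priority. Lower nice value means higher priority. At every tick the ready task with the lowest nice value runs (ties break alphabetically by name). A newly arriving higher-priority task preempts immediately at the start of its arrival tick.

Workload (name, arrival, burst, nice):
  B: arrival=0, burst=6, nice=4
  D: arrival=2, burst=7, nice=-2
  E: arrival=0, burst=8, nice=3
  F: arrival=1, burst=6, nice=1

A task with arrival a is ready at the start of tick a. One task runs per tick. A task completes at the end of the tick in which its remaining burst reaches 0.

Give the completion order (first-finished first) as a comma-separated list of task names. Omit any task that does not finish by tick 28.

t=0: ready={B,E} → run E
t=1: ready={B,E,F} → run F
t=2: ready={B,D,E,F} → run D
t=3: ready={B,D,E,F} → run D
t=4: ready={B,D,E,F} → run D
t=5: ready={B,D,E,F} → run D
t=6: ready={B,D,E,F} → run D
t=7: ready={B,D,E,F} → run D
t=8: ready={B,D,E,F} → run D
t=9: ready={B,E,F} → run F
t=10: ready={B,E,F} → run F
t=11: ready={B,E,F} → run F
t=12: ready={B,E,F} → run F
t=13: ready={B,E,F} → run F
t=14: ready={B,E} → run E
t=15: ready={B,E} → run E
t=16: ready={B,E} → run E
t=17: ready={B,E} → run E
t=18: ready={B,E} → run E
t=19: ready={B,E} → run E
t=20: ready={B,E} → run E
t=21: ready={B} → run B
t=22: ready={B} → run B
t=23: ready={B} → run B
t=24: ready={B} → run B
t=25: ready={B} → run B
t=26: ready={B} → run B
t=27: (idle)
t=28: (idle)

completion order = D, F, E, B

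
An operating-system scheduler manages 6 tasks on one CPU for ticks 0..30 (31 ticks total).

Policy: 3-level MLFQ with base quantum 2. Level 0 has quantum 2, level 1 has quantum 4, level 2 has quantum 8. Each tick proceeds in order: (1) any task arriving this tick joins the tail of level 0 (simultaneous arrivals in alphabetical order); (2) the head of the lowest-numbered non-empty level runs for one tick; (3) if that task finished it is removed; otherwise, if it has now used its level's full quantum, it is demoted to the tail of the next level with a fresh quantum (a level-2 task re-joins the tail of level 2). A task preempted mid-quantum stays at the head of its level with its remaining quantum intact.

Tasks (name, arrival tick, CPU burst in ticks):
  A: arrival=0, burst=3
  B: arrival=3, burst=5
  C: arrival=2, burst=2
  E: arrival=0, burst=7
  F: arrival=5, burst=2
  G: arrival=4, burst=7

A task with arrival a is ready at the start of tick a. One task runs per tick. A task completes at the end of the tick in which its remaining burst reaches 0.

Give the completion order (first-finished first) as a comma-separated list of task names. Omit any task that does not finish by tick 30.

t=0: L0/L1/L2 = AE/-/- → run A
t=1: L0/L1/L2 = AE/-/- → run A
t=2: L0/L1/L2 = EC/A/- → run E
t=3: L0/L1/L2 = ECB/A/- → run E
t=4: L0/L1/L2 = CBG/AE/- → run C
t=5: L0/L1/L2 = CBGF/AE/- → run C
t=6: L0/L1/L2 = BGF/AE/- → run B
t=7: L0/L1/L2 = BGF/AE/- → run B
t=8: L0/L1/L2 = GF/AEB/- → run G
t=9: L0/L1/L2 = GF/AEB/- → run G
t=10: L0/L1/L2 = F/AEBG/- → run F
t=11: L0/L1/L2 = F/AEBG/- → run F
t=12: L0/L1/L2 = -/AEBG/- → run A
t=13: L0/L1/L2 = -/EBG/- → run E
t=14: L0/L1/L2 = -/EBG/- → run E
t=15: L0/L1/L2 = -/EBG/- → run E
t=16: L0/L1/L2 = -/EBG/- → run E
t=17: L0/L1/L2 = -/BG/E → run B
t=18: L0/L1/L2 = -/BG/E → run B
t=19: L0/L1/L2 = -/BG/E → run B
t=20: L0/L1/L2 = -/G/E → run G
t=21: L0/L1/L2 = -/G/E → run G
t=22: L0/L1/L2 = -/G/E → run G
t=23: L0/L1/L2 = -/G/E → run G
t=24: L0/L1/L2 = -/-/EG → run E
t=25: L0/L1/L2 = -/-/G → run G
t=26: (idle)
t=27: (idle)
t=28: (idle)
t=29: (idle)
t=30: (idle)

completion order = C, F, A, B, E, G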